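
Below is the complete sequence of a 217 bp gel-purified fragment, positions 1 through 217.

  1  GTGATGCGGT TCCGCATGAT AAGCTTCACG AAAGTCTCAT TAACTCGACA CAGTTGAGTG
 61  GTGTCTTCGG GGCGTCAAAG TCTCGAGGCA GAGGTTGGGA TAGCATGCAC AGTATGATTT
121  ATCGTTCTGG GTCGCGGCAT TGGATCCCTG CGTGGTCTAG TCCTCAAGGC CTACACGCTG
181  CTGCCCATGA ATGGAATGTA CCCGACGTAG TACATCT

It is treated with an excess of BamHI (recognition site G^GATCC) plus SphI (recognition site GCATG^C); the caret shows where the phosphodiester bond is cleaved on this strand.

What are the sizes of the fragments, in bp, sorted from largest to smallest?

107, 75, 35 bp

The BamHI site (GGATCC) starts at position 142.
BamHI cuts after the first base of each site, so after position 142.
The SphI site (GCATGC) starts at position 103.
SphI cuts after base 5 of each site (before the last base), so after position 107.
Combined cut positions: 107, 142.
Linear molecule, 2 cuts → 3 fragments:
  1–107 → 107 bp
  108–142 → 35 bp
  143–217 → 75 bp
Sorted largest to smallest: 107, 75, 35 bp.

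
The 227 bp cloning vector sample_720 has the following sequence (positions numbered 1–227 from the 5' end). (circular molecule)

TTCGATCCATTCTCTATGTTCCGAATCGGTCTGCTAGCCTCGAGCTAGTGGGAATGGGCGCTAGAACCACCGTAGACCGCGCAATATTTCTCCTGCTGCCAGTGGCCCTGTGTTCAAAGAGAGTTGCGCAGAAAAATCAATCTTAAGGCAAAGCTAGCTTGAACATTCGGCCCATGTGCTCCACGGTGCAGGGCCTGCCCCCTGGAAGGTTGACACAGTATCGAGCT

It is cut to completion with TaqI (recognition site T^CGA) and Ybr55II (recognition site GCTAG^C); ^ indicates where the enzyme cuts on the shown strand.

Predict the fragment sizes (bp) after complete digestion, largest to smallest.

TaqI sites (TCGA) start at positions 2, 40, 221.
TaqI cuts after the first base of each site, so after positions 2, 40, 221.
Ybr55II sites (GCTAGC) start at positions 33, 153.
Ybr55II cuts after base 5 of each site (before the last base), so after positions 37, 157.
Combined cut positions: 2, 37, 40, 157, 221.
Circular molecule, 5 cuts → 5 fragments:
  3–37 → 35 bp
  38–40 → 3 bp
  41–157 → 117 bp
  158–221 → 64 bp
  222–227 then 1–2 → 6 + 2 = 8 bp
Sorted largest to smallest: 117, 64, 35, 8, 3 bp.

117, 64, 35, 8, 3 bp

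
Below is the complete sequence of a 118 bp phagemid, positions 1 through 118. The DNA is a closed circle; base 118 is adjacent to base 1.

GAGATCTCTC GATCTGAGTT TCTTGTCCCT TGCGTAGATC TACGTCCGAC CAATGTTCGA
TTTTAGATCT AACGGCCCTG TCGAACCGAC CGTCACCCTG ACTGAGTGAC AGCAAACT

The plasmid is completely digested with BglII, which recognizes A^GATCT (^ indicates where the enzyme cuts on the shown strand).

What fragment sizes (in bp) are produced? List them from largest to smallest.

55, 34, 29 bp

BglII sites (AGATCT) start at positions 2, 36, 65.
BglII cuts after the first base of each site, so after positions 2, 36, 65.
Circular molecule, 3 cuts → 3 fragments:
  3–36 → 34 bp
  37–65 → 29 bp
  66–118 then 1–2 → 53 + 2 = 55 bp
Sorted largest to smallest: 55, 34, 29 bp.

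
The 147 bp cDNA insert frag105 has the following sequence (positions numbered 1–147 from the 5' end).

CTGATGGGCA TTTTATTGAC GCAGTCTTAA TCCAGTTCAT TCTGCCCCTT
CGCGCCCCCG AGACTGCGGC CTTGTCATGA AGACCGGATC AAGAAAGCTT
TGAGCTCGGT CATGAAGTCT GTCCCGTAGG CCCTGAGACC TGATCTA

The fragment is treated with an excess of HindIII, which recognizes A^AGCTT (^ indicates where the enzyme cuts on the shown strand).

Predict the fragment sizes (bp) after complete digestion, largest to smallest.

95, 52 bp

The HindIII site (AAGCTT) starts at position 95.
HindIII cuts after the first base of each site, so after position 95.
Linear molecule, 1 cut → 2 fragments:
  1–95 → 95 bp
  96–147 → 52 bp
Sorted largest to smallest: 95, 52 bp.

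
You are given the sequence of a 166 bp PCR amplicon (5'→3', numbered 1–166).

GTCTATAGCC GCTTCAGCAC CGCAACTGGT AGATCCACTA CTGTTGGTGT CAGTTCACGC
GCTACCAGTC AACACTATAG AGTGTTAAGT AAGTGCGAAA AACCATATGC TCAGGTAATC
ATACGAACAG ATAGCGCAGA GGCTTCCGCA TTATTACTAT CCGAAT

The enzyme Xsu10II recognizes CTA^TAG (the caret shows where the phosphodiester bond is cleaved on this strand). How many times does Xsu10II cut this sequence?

CTATAG occurs starting at positions 3, 75.
Xsu10II cuts at 2 sites.

2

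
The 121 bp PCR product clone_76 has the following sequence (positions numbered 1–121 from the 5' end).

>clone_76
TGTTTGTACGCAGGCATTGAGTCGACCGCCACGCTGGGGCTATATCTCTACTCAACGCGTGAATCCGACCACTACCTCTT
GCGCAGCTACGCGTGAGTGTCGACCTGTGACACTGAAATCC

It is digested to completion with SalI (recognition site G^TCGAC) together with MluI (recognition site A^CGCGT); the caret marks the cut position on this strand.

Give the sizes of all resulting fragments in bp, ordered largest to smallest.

34, 34, 22, 21, 10 bp

SalI sites (GTCGAC) start at positions 21, 99.
SalI cuts after the first base of each site, so after positions 21, 99.
MluI sites (ACGCGT) start at positions 55, 89.
MluI cuts after the first base of each site, so after positions 55, 89.
Combined cut positions: 21, 55, 89, 99.
Linear molecule, 4 cuts → 5 fragments:
  1–21 → 21 bp
  22–55 → 34 bp
  56–89 → 34 bp
  90–99 → 10 bp
  100–121 → 22 bp
Sorted largest to smallest: 34, 34, 22, 21, 10 bp.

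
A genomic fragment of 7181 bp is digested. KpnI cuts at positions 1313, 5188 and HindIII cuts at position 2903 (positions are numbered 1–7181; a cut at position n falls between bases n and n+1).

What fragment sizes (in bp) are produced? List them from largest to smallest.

Combined cut positions (sorted): 1313, 2903, 5188.
Linear molecule, 3 cuts → 4 fragments:
  1313 − 0 = 1313 bp
  2903 − 1313 = 1590 bp
  5188 − 2903 = 2285 bp
  7181 − 5188 = 1993 bp
Sorted largest to smallest: 2285, 1993, 1590, 1313 bp.

2285, 1993, 1590, 1313 bp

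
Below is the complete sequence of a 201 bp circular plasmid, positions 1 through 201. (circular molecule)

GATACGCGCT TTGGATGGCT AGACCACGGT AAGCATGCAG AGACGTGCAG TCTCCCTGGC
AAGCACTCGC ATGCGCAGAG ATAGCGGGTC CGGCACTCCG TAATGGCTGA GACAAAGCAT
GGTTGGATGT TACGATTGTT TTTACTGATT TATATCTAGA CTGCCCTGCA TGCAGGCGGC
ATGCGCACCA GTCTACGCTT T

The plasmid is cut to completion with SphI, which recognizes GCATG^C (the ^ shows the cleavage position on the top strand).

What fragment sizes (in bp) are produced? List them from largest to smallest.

SphI sites (GCATGC) start at positions 33, 69, 168, 179.
SphI cuts after base 5 of each site (before the last base), so after positions 37, 73, 172, 183.
Circular molecule, 4 cuts → 4 fragments:
  38–73 → 36 bp
  74–172 → 99 bp
  173–183 → 11 bp
  184–201 then 1–37 → 18 + 37 = 55 bp
Sorted largest to smallest: 99, 55, 36, 11 bp.

99, 55, 36, 11 bp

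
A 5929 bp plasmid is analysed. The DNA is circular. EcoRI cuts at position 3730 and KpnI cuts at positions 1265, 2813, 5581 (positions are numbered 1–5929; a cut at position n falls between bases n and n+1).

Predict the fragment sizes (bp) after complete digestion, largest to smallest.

Combined cut positions (sorted): 1265, 2813, 3730, 5581.
Circular molecule, 4 cuts → 4 fragments:
  2813 − 1265 = 1548 bp
  3730 − 2813 = 917 bp
  5581 − 3730 = 1851 bp
  wrap: 5929 − 5581 + 1265 = 1613 bp
Sorted largest to smallest: 1851, 1613, 1548, 917 bp.

1851, 1613, 1548, 917 bp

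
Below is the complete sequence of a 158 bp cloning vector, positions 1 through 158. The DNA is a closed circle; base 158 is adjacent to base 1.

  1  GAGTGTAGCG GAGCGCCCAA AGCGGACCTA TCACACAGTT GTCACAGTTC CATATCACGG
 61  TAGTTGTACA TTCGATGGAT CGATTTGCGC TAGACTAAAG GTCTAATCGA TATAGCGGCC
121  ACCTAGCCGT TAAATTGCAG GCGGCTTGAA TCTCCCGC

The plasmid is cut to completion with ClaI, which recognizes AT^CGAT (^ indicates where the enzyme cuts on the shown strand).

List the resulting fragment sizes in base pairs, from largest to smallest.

ClaI sites (ATCGAT) start at positions 79, 106.
ClaI cuts after base 2 of each site, so after positions 80, 107.
Circular molecule, 2 cuts → 2 fragments:
  81–107 → 27 bp
  108–158 then 1–80 → 51 + 80 = 131 bp
Sorted largest to smallest: 131, 27 bp.

131, 27 bp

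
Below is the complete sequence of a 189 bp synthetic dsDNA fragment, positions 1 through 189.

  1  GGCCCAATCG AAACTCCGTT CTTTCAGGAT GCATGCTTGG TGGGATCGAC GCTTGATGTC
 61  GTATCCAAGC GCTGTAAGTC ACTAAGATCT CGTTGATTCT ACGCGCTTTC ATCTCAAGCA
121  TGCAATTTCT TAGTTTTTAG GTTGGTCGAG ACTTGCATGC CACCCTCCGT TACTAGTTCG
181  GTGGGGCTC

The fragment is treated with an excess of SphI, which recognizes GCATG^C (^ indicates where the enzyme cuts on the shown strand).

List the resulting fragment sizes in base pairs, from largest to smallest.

SphI sites (GCATGC) start at positions 31, 118, 155.
SphI cuts after base 5 of each site (before the last base), so after positions 35, 122, 159.
Linear molecule, 3 cuts → 4 fragments:
  1–35 → 35 bp
  36–122 → 87 bp
  123–159 → 37 bp
  160–189 → 30 bp
Sorted largest to smallest: 87, 37, 35, 30 bp.

87, 37, 35, 30 bp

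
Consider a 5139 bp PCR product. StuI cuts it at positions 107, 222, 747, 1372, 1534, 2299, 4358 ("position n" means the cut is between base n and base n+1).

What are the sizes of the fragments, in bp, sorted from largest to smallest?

2059, 781, 765, 625, 525, 162, 115, 107 bp

Linear molecule, 7 cuts → 8 fragments:
  107 − 0 = 107 bp
  222 − 107 = 115 bp
  747 − 222 = 525 bp
  1372 − 747 = 625 bp
  1534 − 1372 = 162 bp
  2299 − 1534 = 765 bp
  4358 − 2299 = 2059 bp
  5139 − 4358 = 781 bp
Sorted largest to smallest: 2059, 781, 765, 625, 525, 162, 115, 107 bp.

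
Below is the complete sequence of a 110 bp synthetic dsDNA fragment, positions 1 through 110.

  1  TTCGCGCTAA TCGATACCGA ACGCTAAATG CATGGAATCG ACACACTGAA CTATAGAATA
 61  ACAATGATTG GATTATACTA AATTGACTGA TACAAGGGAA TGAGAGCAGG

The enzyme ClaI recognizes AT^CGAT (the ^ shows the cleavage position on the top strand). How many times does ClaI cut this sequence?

1

ATCGAT occurs starting at position 10.
ClaI cuts at 1 site.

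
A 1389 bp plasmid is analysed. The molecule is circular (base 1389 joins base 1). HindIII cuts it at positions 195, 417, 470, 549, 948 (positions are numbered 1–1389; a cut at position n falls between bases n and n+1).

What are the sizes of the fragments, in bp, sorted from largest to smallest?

636, 399, 222, 79, 53 bp

Circular molecule, 5 cuts → 5 fragments:
  417 − 195 = 222 bp
  470 − 417 = 53 bp
  549 − 470 = 79 bp
  948 − 549 = 399 bp
  wrap: 1389 − 948 + 195 = 636 bp
Sorted largest to smallest: 636, 399, 222, 79, 53 bp.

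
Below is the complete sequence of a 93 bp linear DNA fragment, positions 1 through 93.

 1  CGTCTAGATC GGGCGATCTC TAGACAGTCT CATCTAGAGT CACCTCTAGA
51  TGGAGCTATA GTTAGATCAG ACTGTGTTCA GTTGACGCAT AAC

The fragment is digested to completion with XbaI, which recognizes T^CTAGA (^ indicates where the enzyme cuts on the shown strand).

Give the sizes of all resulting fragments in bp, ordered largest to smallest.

48, 16, 14, 12, 3 bp

XbaI sites (TCTAGA) start at positions 3, 19, 33, 45.
XbaI cuts after the first base of each site, so after positions 3, 19, 33, 45.
Linear molecule, 4 cuts → 5 fragments:
  1–3 → 3 bp
  4–19 → 16 bp
  20–33 → 14 bp
  34–45 → 12 bp
  46–93 → 48 bp
Sorted largest to smallest: 48, 16, 14, 12, 3 bp.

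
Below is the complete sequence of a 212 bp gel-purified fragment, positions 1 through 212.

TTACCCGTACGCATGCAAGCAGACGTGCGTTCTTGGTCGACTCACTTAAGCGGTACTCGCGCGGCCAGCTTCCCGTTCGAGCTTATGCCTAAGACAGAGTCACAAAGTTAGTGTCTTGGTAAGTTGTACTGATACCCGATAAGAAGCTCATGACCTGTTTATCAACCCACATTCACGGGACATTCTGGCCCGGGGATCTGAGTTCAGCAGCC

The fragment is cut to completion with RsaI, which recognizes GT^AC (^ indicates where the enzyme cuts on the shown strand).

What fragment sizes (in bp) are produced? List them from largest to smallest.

85, 73, 46, 8 bp

RsaI sites (GTAC) start at positions 7, 53, 126.
RsaI cuts after base 2 of each site, so after positions 8, 54, 127.
Linear molecule, 3 cuts → 4 fragments:
  1–8 → 8 bp
  9–54 → 46 bp
  55–127 → 73 bp
  128–212 → 85 bp
Sorted largest to smallest: 85, 73, 46, 8 bp.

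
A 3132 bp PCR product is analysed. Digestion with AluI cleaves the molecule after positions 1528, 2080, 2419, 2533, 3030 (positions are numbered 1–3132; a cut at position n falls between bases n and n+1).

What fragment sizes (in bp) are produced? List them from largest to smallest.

1528, 552, 497, 339, 114, 102 bp

Linear molecule, 5 cuts → 6 fragments:
  1528 − 0 = 1528 bp
  2080 − 1528 = 552 bp
  2419 − 2080 = 339 bp
  2533 − 2419 = 114 bp
  3030 − 2533 = 497 bp
  3132 − 3030 = 102 bp
Sorted largest to smallest: 1528, 552, 497, 339, 114, 102 bp.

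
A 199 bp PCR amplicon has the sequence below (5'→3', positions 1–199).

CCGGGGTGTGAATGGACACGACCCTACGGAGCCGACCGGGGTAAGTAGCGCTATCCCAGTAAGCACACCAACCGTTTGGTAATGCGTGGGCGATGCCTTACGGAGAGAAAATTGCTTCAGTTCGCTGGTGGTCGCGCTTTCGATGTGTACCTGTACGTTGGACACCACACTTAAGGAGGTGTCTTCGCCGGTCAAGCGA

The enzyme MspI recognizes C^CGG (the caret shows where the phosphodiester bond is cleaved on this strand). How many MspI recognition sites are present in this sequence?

3

CCGG occurs starting at positions 1, 36, 188.
MspI cuts at 3 sites.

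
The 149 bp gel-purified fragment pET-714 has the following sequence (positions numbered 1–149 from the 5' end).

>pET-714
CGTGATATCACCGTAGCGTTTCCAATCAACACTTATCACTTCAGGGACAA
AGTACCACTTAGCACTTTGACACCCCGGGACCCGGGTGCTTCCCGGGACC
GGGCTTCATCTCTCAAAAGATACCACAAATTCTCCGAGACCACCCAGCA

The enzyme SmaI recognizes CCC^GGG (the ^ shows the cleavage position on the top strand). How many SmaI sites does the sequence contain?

3

CCCGGG occurs starting at positions 74, 81, 92.
SmaI cuts at 3 sites.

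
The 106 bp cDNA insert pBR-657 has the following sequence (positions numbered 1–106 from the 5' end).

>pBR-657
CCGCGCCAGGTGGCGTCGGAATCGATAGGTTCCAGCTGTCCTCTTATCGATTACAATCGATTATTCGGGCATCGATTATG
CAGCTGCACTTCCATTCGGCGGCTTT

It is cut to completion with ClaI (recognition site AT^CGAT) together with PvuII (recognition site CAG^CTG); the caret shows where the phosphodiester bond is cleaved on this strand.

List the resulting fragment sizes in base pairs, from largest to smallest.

ClaI sites (ATCGAT) start at positions 21, 46, 56, 71.
ClaI cuts after base 2 of each site, so after positions 22, 47, 57, 72.
PvuII sites (CAGCTG) start at positions 33, 81.
PvuII cuts after base 3 of each site, so after positions 35, 83.
Combined cut positions: 22, 35, 47, 57, 72, 83.
Linear molecule, 6 cuts → 7 fragments:
  1–22 → 22 bp
  23–35 → 13 bp
  36–47 → 12 bp
  48–57 → 10 bp
  58–72 → 15 bp
  73–83 → 11 bp
  84–106 → 23 bp
Sorted largest to smallest: 23, 22, 15, 13, 12, 11, 10 bp.

23, 22, 15, 13, 12, 11, 10 bp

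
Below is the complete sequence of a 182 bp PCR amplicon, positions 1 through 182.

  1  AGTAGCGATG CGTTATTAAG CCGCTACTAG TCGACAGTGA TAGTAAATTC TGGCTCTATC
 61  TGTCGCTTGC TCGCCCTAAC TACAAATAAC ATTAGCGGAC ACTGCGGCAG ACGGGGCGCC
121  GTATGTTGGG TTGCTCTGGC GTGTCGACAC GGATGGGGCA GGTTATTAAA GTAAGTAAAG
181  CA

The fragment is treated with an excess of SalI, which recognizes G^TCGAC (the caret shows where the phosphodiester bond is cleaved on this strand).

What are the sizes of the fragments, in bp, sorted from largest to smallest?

113, 39, 30 bp

SalI sites (GTCGAC) start at positions 30, 143.
SalI cuts after the first base of each site, so after positions 30, 143.
Linear molecule, 2 cuts → 3 fragments:
  1–30 → 30 bp
  31–143 → 113 bp
  144–182 → 39 bp
Sorted largest to smallest: 113, 39, 30 bp.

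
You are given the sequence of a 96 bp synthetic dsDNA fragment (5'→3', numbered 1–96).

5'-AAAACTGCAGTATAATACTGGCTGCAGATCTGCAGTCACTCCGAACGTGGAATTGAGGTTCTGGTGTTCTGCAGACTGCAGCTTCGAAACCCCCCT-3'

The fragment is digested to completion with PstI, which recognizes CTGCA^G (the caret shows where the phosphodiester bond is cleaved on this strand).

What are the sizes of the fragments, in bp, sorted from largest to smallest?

PstI sites (CTGCAG) start at positions 5, 22, 30, 69, 76.
PstI cuts after base 5 of each site (before the last base), so after positions 9, 26, 34, 73, 80.
Linear molecule, 5 cuts → 6 fragments:
  1–9 → 9 bp
  10–26 → 17 bp
  27–34 → 8 bp
  35–73 → 39 bp
  74–80 → 7 bp
  81–96 → 16 bp
Sorted largest to smallest: 39, 17, 16, 9, 8, 7 bp.

39, 17, 16, 9, 8, 7 bp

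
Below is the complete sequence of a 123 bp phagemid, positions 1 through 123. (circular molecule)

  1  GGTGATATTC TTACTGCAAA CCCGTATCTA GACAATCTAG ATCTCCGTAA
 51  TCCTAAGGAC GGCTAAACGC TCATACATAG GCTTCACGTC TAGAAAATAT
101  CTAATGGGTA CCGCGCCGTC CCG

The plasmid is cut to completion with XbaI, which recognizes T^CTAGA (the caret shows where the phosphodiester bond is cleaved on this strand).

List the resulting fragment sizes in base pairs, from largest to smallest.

XbaI sites (TCTAGA) start at positions 27, 36, 89.
XbaI cuts after the first base of each site, so after positions 27, 36, 89.
Circular molecule, 3 cuts → 3 fragments:
  28–36 → 9 bp
  37–89 → 53 bp
  90–123 then 1–27 → 34 + 27 = 61 bp
Sorted largest to smallest: 61, 53, 9 bp.

61, 53, 9 bp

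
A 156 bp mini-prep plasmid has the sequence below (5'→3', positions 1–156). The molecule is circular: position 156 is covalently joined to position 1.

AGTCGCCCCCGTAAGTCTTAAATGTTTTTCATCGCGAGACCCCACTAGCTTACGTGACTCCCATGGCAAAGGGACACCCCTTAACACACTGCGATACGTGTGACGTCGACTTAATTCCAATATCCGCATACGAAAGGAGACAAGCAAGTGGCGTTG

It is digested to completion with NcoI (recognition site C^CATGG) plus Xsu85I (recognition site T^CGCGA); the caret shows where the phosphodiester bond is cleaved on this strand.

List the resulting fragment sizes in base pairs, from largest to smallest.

The NcoI site (CCATGG) starts at position 61.
NcoI cuts after the first base of each site, so after position 61.
The Xsu85I site (TCGCGA) starts at position 32.
Xsu85I cuts after the first base of each site, so after position 32.
Combined cut positions: 32, 61.
Circular molecule, 2 cuts → 2 fragments:
  33–61 → 29 bp
  62–156 then 1–32 → 95 + 32 = 127 bp
Sorted largest to smallest: 127, 29 bp.

127, 29 bp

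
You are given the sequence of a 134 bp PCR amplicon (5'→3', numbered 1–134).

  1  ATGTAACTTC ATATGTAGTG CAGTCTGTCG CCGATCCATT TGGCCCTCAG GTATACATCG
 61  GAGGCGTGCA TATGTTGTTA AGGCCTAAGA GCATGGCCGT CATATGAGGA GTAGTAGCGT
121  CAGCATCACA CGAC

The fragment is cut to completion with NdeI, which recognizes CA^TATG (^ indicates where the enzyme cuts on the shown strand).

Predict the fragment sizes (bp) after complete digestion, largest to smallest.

59, 32, 32, 11 bp

NdeI sites (CATATG) start at positions 10, 69, 101.
NdeI cuts after base 2 of each site, so after positions 11, 70, 102.
Linear molecule, 3 cuts → 4 fragments:
  1–11 → 11 bp
  12–70 → 59 bp
  71–102 → 32 bp
  103–134 → 32 bp
Sorted largest to smallest: 59, 32, 32, 11 bp.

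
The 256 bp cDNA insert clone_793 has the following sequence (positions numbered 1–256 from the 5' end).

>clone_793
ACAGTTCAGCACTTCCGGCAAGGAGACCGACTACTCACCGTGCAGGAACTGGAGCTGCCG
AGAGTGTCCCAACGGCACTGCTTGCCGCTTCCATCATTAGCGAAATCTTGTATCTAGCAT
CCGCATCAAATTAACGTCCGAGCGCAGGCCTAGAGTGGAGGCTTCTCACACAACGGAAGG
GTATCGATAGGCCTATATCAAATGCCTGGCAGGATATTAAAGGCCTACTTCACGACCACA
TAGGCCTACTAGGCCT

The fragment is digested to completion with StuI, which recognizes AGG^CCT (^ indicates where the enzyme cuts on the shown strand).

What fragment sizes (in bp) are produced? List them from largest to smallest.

StuI sites (AGGCCT) start at positions 146, 189, 221, 242, 251.
StuI cuts after base 3 of each site, so after positions 148, 191, 223, 244, 253.
Linear molecule, 5 cuts → 6 fragments:
  1–148 → 148 bp
  149–191 → 43 bp
  192–223 → 32 bp
  224–244 → 21 bp
  245–253 → 9 bp
  254–256 → 3 bp
Sorted largest to smallest: 148, 43, 32, 21, 9, 3 bp.

148, 43, 32, 21, 9, 3 bp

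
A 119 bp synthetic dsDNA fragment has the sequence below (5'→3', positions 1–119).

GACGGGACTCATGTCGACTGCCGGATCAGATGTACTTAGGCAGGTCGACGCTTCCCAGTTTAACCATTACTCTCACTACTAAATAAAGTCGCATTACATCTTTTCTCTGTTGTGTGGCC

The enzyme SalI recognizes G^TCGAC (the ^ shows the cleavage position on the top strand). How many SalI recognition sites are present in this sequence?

GTCGAC occurs starting at positions 13, 44.
SalI cuts at 2 sites.

2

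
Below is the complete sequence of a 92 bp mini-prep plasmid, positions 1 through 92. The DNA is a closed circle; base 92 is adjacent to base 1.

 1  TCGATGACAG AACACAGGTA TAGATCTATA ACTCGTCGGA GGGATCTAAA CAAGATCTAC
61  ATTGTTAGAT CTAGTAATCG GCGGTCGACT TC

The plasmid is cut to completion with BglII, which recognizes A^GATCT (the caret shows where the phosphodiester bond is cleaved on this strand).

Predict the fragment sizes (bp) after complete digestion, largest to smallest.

47, 31, 14 bp

BglII sites (AGATCT) start at positions 22, 53, 67.
BglII cuts after the first base of each site, so after positions 22, 53, 67.
Circular molecule, 3 cuts → 3 fragments:
  23–53 → 31 bp
  54–67 → 14 bp
  68–92 then 1–22 → 25 + 22 = 47 bp
Sorted largest to smallest: 47, 31, 14 bp.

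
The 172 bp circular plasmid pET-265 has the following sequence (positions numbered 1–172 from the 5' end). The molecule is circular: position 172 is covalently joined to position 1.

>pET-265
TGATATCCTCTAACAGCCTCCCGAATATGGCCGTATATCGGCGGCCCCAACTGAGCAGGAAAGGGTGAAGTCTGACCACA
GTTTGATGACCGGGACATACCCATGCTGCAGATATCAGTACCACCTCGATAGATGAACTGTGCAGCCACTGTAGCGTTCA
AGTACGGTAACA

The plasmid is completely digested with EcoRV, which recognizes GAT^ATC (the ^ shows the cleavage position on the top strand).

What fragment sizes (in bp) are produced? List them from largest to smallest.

EcoRV sites (GATATC) start at positions 2, 111.
EcoRV cuts after base 3 of each site, so after positions 4, 113.
Circular molecule, 2 cuts → 2 fragments:
  5–113 → 109 bp
  114–172 then 1–4 → 59 + 4 = 63 bp
Sorted largest to smallest: 109, 63 bp.

109, 63 bp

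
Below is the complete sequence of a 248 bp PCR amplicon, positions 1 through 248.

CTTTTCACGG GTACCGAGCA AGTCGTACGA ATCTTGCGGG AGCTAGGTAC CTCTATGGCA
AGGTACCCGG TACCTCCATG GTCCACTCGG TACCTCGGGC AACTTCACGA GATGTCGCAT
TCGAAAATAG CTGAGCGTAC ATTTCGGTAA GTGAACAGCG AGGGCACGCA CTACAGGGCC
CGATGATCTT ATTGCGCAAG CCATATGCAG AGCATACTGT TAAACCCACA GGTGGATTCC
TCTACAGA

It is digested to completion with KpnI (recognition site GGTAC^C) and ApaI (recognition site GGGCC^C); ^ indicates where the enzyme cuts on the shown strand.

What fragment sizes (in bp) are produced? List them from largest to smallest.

KpnI sites (GGTACC) start at positions 10, 46, 62, 69, 89.
KpnI cuts after base 5 of each site (before the last base), so after positions 14, 50, 66, 73, 93.
The ApaI site (GGGCCC) starts at position 176.
ApaI cuts after base 5 of each site (before the last base), so after position 180.
Combined cut positions: 14, 50, 66, 73, 93, 180.
Linear molecule, 6 cuts → 7 fragments:
  1–14 → 14 bp
  15–50 → 36 bp
  51–66 → 16 bp
  67–73 → 7 bp
  74–93 → 20 bp
  94–180 → 87 bp
  181–248 → 68 bp
Sorted largest to smallest: 87, 68, 36, 20, 16, 14, 7 bp.

87, 68, 36, 20, 16, 14, 7 bp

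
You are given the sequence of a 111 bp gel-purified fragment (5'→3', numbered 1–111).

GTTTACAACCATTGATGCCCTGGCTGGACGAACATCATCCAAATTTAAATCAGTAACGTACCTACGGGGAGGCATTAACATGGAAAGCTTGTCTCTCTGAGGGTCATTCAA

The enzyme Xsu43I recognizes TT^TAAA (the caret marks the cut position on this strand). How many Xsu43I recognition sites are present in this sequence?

1

TTTAAA occurs starting at position 44.
Xsu43I cuts at 1 site.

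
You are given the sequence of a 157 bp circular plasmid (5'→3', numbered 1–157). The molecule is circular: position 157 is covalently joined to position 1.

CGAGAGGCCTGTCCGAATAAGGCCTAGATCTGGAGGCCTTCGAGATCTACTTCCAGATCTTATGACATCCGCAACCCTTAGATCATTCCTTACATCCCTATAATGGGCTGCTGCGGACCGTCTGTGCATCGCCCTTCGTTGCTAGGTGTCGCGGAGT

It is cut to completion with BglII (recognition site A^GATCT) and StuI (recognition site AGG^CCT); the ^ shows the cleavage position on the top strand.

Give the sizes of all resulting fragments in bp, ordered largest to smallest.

BglII sites (AGATCT) start at positions 26, 43, 55.
BglII cuts after the first base of each site, so after positions 26, 43, 55.
StuI sites (AGGCCT) start at positions 5, 20, 34.
StuI cuts after base 3 of each site, so after positions 7, 22, 36.
Combined cut positions: 7, 22, 26, 36, 43, 55.
Circular molecule, 6 cuts → 6 fragments:
  8–22 → 15 bp
  23–26 → 4 bp
  27–36 → 10 bp
  37–43 → 7 bp
  44–55 → 12 bp
  56–157 then 1–7 → 102 + 7 = 109 bp
Sorted largest to smallest: 109, 15, 12, 10, 7, 4 bp.

109, 15, 12, 10, 7, 4 bp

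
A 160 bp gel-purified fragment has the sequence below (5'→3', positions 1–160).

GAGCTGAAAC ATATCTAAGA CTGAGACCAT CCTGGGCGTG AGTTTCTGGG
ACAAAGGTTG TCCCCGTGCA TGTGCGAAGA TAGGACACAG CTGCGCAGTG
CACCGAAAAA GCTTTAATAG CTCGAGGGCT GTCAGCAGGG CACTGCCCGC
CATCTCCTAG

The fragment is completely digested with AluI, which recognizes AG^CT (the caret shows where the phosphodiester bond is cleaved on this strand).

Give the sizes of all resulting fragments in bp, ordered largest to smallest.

AluI sites (AGCT) start at positions 2, 89, 110, 119.
AluI cuts after base 2 of each site, so after positions 3, 90, 111, 120.
Linear molecule, 4 cuts → 5 fragments:
  1–3 → 3 bp
  4–90 → 87 bp
  91–111 → 21 bp
  112–120 → 9 bp
  121–160 → 40 bp
Sorted largest to smallest: 87, 40, 21, 9, 3 bp.

87, 40, 21, 9, 3 bp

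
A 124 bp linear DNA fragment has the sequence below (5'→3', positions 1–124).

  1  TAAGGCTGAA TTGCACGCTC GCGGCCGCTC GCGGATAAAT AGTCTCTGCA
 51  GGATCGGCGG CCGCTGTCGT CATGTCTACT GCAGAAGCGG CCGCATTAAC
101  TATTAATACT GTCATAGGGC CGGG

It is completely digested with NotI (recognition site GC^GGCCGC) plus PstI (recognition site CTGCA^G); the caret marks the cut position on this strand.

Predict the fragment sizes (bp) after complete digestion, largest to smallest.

NotI sites (GCGGCCGC) start at positions 21, 57, 87.
NotI cuts after base 2 of each site, so after positions 22, 58, 88.
PstI sites (CTGCAG) start at positions 46, 79.
PstI cuts after base 5 of each site (before the last base), so after positions 50, 83.
Combined cut positions: 22, 50, 58, 83, 88.
Linear molecule, 5 cuts → 6 fragments:
  1–22 → 22 bp
  23–50 → 28 bp
  51–58 → 8 bp
  59–83 → 25 bp
  84–88 → 5 bp
  89–124 → 36 bp
Sorted largest to smallest: 36, 28, 25, 22, 8, 5 bp.

36, 28, 25, 22, 8, 5 bp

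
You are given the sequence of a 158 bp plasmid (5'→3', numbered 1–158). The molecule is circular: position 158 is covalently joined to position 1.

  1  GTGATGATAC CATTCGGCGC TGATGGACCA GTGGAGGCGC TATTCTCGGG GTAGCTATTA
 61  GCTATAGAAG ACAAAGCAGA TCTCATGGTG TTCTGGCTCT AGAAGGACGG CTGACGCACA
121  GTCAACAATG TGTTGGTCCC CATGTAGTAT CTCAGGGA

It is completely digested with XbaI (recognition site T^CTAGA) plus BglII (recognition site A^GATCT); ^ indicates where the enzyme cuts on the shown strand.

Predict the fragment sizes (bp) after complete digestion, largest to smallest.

The XbaI site (TCTAGA) starts at position 98.
XbaI cuts after the first base of each site, so after position 98.
The BglII site (AGATCT) starts at position 78.
BglII cuts after the first base of each site, so after position 78.
Combined cut positions: 78, 98.
Circular molecule, 2 cuts → 2 fragments:
  79–98 → 20 bp
  99–158 then 1–78 → 60 + 78 = 138 bp
Sorted largest to smallest: 138, 20 bp.

138, 20 bp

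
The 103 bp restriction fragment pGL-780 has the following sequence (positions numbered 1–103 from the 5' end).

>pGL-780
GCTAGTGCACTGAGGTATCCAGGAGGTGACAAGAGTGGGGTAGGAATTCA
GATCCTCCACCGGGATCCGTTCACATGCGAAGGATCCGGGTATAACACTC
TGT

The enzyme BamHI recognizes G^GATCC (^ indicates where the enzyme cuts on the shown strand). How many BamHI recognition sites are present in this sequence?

2

GGATCC occurs starting at positions 63, 82.
BamHI cuts at 2 sites.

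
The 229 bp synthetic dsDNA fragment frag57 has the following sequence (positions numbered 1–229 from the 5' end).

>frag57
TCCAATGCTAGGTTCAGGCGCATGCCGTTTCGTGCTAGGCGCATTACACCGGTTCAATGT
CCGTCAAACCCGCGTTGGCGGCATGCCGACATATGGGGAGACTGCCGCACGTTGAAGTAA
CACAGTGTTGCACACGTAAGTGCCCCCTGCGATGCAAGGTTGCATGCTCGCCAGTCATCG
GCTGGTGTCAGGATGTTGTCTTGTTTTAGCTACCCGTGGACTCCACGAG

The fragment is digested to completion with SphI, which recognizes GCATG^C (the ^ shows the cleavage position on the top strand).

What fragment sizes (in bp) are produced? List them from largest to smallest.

SphI sites (GCATGC) start at positions 20, 81, 162.
SphI cuts after base 5 of each site (before the last base), so after positions 24, 85, 166.
Linear molecule, 3 cuts → 4 fragments:
  1–24 → 24 bp
  25–85 → 61 bp
  86–166 → 81 bp
  167–229 → 63 bp
Sorted largest to smallest: 81, 63, 61, 24 bp.

81, 63, 61, 24 bp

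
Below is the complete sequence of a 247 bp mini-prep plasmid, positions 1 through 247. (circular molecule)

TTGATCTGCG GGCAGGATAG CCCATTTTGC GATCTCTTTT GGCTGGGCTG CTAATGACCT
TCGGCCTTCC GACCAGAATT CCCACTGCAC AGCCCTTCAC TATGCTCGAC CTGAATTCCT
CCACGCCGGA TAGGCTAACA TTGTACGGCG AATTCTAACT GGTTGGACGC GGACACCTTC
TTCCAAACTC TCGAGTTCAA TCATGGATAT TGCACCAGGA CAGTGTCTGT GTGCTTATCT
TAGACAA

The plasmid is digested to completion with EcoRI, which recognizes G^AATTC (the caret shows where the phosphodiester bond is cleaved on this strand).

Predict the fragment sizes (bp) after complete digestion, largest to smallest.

EcoRI sites (GAATTC) start at positions 76, 113, 150.
EcoRI cuts after the first base of each site, so after positions 76, 113, 150.
Circular molecule, 3 cuts → 3 fragments:
  77–113 → 37 bp
  114–150 → 37 bp
  151–247 then 1–76 → 97 + 76 = 173 bp
Sorted largest to smallest: 173, 37, 37 bp.

173, 37, 37 bp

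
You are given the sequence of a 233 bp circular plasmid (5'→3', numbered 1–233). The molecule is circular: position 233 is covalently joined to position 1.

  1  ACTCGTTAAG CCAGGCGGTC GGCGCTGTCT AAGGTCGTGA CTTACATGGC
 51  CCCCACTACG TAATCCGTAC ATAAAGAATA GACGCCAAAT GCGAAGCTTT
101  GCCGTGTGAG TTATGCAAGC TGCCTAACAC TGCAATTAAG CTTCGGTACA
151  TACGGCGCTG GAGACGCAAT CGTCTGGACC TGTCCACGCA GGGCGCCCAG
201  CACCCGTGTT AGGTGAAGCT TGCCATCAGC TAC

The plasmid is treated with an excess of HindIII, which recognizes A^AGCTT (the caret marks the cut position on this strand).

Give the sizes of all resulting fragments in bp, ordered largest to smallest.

111, 78, 44 bp

HindIII sites (AAGCTT) start at positions 94, 138, 216.
HindIII cuts after the first base of each site, so after positions 94, 138, 216.
Circular molecule, 3 cuts → 3 fragments:
  95–138 → 44 bp
  139–216 → 78 bp
  217–233 then 1–94 → 17 + 94 = 111 bp
Sorted largest to smallest: 111, 78, 44 bp.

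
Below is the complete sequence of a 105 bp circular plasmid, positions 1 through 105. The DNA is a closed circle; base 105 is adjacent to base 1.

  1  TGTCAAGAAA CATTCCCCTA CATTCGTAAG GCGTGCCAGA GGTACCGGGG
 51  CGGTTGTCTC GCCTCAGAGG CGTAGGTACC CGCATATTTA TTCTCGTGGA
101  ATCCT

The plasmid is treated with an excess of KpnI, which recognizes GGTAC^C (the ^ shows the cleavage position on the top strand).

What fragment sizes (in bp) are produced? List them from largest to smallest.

71, 34 bp

KpnI sites (GGTACC) start at positions 41, 75.
KpnI cuts after base 5 of each site (before the last base), so after positions 45, 79.
Circular molecule, 2 cuts → 2 fragments:
  46–79 → 34 bp
  80–105 then 1–45 → 26 + 45 = 71 bp
Sorted largest to smallest: 71, 34 bp.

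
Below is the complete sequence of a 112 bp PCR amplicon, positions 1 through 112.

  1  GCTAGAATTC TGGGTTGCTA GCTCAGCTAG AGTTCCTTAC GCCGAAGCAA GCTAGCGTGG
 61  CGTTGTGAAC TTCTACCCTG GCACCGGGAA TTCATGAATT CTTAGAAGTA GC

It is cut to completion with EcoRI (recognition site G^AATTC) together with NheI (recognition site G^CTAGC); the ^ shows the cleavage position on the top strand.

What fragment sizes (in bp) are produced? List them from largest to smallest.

EcoRI sites (GAATTC) start at positions 5, 88, 96.
EcoRI cuts after the first base of each site, so after positions 5, 88, 96.
NheI sites (GCTAGC) start at positions 17, 51.
NheI cuts after the first base of each site, so after positions 17, 51.
Combined cut positions: 5, 17, 51, 88, 96.
Linear molecule, 5 cuts → 6 fragments:
  1–5 → 5 bp
  6–17 → 12 bp
  18–51 → 34 bp
  52–88 → 37 bp
  89–96 → 8 bp
  97–112 → 16 bp
Sorted largest to smallest: 37, 34, 16, 12, 8, 5 bp.

37, 34, 16, 12, 8, 5 bp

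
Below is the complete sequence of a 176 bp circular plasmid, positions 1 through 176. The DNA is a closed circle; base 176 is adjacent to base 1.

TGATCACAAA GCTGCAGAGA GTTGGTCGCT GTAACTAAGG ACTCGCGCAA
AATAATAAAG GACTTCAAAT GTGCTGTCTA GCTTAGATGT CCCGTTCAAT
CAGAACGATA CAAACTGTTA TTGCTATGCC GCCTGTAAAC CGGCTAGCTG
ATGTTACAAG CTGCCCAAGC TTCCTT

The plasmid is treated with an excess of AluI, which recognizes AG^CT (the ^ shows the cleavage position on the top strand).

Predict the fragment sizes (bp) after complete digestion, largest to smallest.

70, 66, 18, 13, 9 bp

AluI sites (AGCT) start at positions 10, 80, 146, 159, 168.
AluI cuts after base 2 of each site, so after positions 11, 81, 147, 160, 169.
Circular molecule, 5 cuts → 5 fragments:
  12–81 → 70 bp
  82–147 → 66 bp
  148–160 → 13 bp
  161–169 → 9 bp
  170–176 then 1–11 → 7 + 11 = 18 bp
Sorted largest to smallest: 70, 66, 18, 13, 9 bp.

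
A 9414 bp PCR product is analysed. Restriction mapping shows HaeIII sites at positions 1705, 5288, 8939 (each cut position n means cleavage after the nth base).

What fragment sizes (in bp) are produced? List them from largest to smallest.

Linear molecule, 3 cuts → 4 fragments:
  1705 − 0 = 1705 bp
  5288 − 1705 = 3583 bp
  8939 − 5288 = 3651 bp
  9414 − 8939 = 475 bp
Sorted largest to smallest: 3651, 3583, 1705, 475 bp.

3651, 3583, 1705, 475 bp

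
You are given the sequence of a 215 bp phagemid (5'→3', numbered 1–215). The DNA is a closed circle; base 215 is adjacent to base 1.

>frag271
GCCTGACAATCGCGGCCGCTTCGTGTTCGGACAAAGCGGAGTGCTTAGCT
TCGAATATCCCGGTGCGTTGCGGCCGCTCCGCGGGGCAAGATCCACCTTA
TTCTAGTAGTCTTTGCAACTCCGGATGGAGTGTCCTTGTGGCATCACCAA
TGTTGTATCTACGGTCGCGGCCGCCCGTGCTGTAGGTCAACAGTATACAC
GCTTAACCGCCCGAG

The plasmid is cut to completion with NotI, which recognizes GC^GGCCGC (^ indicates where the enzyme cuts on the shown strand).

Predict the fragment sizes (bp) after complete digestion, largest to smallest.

97, 60, 58 bp

NotI sites (GCGGCCGC) start at positions 12, 70, 167.
NotI cuts after base 2 of each site, so after positions 13, 71, 168.
Circular molecule, 3 cuts → 3 fragments:
  14–71 → 58 bp
  72–168 → 97 bp
  169–215 then 1–13 → 47 + 13 = 60 bp
Sorted largest to smallest: 97, 60, 58 bp.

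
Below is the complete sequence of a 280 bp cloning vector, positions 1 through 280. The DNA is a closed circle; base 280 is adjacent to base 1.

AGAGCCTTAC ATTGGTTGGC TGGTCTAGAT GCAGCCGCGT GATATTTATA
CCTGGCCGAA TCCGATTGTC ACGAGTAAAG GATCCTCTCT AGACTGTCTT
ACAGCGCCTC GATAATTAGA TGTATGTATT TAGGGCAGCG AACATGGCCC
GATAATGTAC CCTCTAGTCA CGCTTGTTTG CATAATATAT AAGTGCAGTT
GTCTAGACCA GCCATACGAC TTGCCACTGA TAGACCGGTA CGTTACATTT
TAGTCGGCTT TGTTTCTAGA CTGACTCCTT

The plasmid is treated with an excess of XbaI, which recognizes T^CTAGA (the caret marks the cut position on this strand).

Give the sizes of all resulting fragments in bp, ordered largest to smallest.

114, 64, 63, 39 bp

XbaI sites (TCTAGA) start at positions 24, 88, 202, 265.
XbaI cuts after the first base of each site, so after positions 24, 88, 202, 265.
Circular molecule, 4 cuts → 4 fragments:
  25–88 → 64 bp
  89–202 → 114 bp
  203–265 → 63 bp
  266–280 then 1–24 → 15 + 24 = 39 bp
Sorted largest to smallest: 114, 64, 63, 39 bp.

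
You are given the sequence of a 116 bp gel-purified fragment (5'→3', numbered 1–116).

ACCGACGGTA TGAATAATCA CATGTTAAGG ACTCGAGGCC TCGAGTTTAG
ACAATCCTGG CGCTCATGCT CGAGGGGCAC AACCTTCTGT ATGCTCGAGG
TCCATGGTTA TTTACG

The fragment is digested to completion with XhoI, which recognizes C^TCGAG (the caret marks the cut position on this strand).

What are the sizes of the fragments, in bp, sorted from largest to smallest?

XhoI sites (CTCGAG) start at positions 32, 40, 69, 94.
XhoI cuts after the first base of each site, so after positions 32, 40, 69, 94.
Linear molecule, 4 cuts → 5 fragments:
  1–32 → 32 bp
  33–40 → 8 bp
  41–69 → 29 bp
  70–94 → 25 bp
  95–116 → 22 bp
Sorted largest to smallest: 32, 29, 25, 22, 8 bp.

32, 29, 25, 22, 8 bp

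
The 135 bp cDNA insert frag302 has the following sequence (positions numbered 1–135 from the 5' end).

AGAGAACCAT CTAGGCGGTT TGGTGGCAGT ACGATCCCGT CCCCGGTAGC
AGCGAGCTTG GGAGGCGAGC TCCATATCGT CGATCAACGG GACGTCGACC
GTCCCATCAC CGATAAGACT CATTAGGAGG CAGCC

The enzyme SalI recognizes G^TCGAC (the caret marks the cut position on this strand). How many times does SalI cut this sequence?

1

GTCGAC occurs starting at position 94.
SalI cuts at 1 site.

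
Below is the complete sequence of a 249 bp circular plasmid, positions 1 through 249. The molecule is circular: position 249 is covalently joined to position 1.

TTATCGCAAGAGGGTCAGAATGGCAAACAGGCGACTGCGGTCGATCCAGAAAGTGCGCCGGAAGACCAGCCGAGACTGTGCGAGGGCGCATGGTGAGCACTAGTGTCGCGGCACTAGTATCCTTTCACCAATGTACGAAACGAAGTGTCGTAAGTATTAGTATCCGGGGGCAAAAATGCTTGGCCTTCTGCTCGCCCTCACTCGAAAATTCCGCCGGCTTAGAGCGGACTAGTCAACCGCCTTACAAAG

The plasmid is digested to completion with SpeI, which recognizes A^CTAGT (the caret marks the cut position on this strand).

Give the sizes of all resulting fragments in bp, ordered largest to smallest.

SpeI sites (ACTAGT) start at positions 99, 113, 228.
SpeI cuts after the first base of each site, so after positions 99, 113, 228.
Circular molecule, 3 cuts → 3 fragments:
  100–113 → 14 bp
  114–228 → 115 bp
  229–249 then 1–99 → 21 + 99 = 120 bp
Sorted largest to smallest: 120, 115, 14 bp.

120, 115, 14 bp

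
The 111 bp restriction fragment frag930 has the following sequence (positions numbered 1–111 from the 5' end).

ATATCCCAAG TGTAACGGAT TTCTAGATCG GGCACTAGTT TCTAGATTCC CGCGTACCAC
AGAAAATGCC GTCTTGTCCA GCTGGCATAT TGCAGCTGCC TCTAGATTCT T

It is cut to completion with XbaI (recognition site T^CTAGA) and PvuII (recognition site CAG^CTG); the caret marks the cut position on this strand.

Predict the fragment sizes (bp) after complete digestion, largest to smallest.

40, 22, 19, 14, 10, 6 bp

XbaI sites (TCTAGA) start at positions 22, 41, 101.
XbaI cuts after the first base of each site, so after positions 22, 41, 101.
PvuII sites (CAGCTG) start at positions 79, 93.
PvuII cuts after base 3 of each site, so after positions 81, 95.
Combined cut positions: 22, 41, 81, 95, 101.
Linear molecule, 5 cuts → 6 fragments:
  1–22 → 22 bp
  23–41 → 19 bp
  42–81 → 40 bp
  82–95 → 14 bp
  96–101 → 6 bp
  102–111 → 10 bp
Sorted largest to smallest: 40, 22, 19, 14, 10, 6 bp.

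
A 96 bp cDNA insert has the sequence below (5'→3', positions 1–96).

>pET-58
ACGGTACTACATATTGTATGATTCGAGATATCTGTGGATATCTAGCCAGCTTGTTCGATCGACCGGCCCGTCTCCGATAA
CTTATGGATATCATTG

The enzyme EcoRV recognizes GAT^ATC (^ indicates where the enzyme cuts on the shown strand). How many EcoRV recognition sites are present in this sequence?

3

GATATC occurs starting at positions 27, 37, 87.
EcoRV cuts at 3 sites.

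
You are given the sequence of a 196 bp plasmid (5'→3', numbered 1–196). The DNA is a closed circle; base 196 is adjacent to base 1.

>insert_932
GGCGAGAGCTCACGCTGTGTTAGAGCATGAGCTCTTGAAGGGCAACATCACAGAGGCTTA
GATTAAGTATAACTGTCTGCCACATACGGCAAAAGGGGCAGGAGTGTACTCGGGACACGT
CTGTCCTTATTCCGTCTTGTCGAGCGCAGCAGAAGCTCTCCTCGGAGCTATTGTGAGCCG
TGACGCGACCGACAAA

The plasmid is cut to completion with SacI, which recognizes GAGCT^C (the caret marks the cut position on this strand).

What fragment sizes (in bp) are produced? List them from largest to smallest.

173, 23 bp

SacI sites (GAGCTC) start at positions 6, 29.
SacI cuts after base 5 of each site (before the last base), so after positions 10, 33.
Circular molecule, 2 cuts → 2 fragments:
  11–33 → 23 bp
  34–196 then 1–10 → 163 + 10 = 173 bp
Sorted largest to smallest: 173, 23 bp.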